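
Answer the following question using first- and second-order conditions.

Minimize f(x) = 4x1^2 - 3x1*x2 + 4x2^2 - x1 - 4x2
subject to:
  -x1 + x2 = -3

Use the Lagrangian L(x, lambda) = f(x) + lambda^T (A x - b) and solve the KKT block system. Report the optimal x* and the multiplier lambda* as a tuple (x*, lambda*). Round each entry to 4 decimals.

Form the Lagrangian:
  L(x, lambda) = (1/2) x^T Q x + c^T x + lambda^T (A x - b)
Stationarity (grad_x L = 0): Q x + c + A^T lambda = 0.
Primal feasibility: A x = b.

This gives the KKT block system:
  [ Q   A^T ] [ x     ]   [-c ]
  [ A    0  ] [ lambda ] = [ b ]

Solving the linear system:
  x*      = (2, -1)
  lambda* = (18)
  f(x*)   = 28

x* = (2, -1), lambda* = (18)


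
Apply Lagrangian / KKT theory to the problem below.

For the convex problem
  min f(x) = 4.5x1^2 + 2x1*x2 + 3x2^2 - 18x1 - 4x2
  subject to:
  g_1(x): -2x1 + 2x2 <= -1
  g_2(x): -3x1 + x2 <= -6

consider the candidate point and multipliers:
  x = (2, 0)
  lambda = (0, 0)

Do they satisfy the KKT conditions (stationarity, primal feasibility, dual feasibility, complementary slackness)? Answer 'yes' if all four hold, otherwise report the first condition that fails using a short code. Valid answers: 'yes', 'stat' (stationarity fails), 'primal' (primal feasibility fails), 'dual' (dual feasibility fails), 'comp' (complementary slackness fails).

Gradient of f: grad f(x) = Q x + c = (0, 0)
Constraint values g_i(x) = a_i^T x - b_i:
  g_1((2, 0)) = -3
  g_2((2, 0)) = 0
Stationarity residual: grad f(x) + sum_i lambda_i a_i = (0, 0)
  -> stationarity OK
Primal feasibility (all g_i <= 0): OK
Dual feasibility (all lambda_i >= 0): OK
Complementary slackness (lambda_i * g_i(x) = 0 for all i): OK

Verdict: yes, KKT holds.

yes


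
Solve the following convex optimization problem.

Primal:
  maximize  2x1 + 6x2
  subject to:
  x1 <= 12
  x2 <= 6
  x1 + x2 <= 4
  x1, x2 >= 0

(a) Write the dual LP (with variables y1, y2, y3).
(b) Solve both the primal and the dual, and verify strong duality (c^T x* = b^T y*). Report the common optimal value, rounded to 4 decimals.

The standard primal-dual pair for 'max c^T x s.t. A x <= b, x >= 0' is:
  Dual:  min b^T y  s.t.  A^T y >= c,  y >= 0.

So the dual LP is:
  minimize  12y1 + 6y2 + 4y3
  subject to:
    y1 + y3 >= 2
    y2 + y3 >= 6
    y1, y2, y3 >= 0

Solving the primal: x* = (0, 4).
  primal value c^T x* = 24.
Solving the dual: y* = (0, 0, 6).
  dual value b^T y* = 24.
Strong duality: c^T x* = b^T y*. Confirmed.

24


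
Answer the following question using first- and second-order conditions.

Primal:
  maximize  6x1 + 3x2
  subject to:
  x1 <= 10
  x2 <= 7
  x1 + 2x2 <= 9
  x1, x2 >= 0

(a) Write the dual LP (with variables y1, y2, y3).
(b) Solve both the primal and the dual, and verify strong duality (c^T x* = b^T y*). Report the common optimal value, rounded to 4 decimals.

The standard primal-dual pair for 'max c^T x s.t. A x <= b, x >= 0' is:
  Dual:  min b^T y  s.t.  A^T y >= c,  y >= 0.

So the dual LP is:
  minimize  10y1 + 7y2 + 9y3
  subject to:
    y1 + y3 >= 6
    y2 + 2y3 >= 3
    y1, y2, y3 >= 0

Solving the primal: x* = (9, 0).
  primal value c^T x* = 54.
Solving the dual: y* = (0, 0, 6).
  dual value b^T y* = 54.
Strong duality: c^T x* = b^T y*. Confirmed.

54


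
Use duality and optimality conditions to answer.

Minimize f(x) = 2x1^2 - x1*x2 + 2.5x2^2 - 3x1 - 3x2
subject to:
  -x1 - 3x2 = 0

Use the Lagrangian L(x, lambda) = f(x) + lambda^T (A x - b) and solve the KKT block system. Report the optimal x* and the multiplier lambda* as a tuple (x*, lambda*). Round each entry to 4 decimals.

Form the Lagrangian:
  L(x, lambda) = (1/2) x^T Q x + c^T x + lambda^T (A x - b)
Stationarity (grad_x L = 0): Q x + c + A^T lambda = 0.
Primal feasibility: A x = b.

This gives the KKT block system:
  [ Q   A^T ] [ x     ]   [-c ]
  [ A    0  ] [ lambda ] = [ b ]

Solving the linear system:
  x*      = (0.383, -0.1277)
  lambda* = (-1.3404)
  f(x*)   = -0.383

x* = (0.383, -0.1277), lambda* = (-1.3404)


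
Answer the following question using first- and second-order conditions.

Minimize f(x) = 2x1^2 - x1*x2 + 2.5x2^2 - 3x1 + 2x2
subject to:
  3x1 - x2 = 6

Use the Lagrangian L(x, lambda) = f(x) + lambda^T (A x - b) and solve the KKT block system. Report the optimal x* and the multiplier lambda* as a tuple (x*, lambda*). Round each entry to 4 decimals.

Form the Lagrangian:
  L(x, lambda) = (1/2) x^T Q x + c^T x + lambda^T (A x - b)
Stationarity (grad_x L = 0): Q x + c + A^T lambda = 0.
Primal feasibility: A x = b.

This gives the KKT block system:
  [ Q   A^T ] [ x     ]   [-c ]
  [ A    0  ] [ lambda ] = [ b ]

Solving the linear system:
  x*      = (1.8837, -0.3488)
  lambda* = (-1.6279)
  f(x*)   = 1.7093

x* = (1.8837, -0.3488), lambda* = (-1.6279)


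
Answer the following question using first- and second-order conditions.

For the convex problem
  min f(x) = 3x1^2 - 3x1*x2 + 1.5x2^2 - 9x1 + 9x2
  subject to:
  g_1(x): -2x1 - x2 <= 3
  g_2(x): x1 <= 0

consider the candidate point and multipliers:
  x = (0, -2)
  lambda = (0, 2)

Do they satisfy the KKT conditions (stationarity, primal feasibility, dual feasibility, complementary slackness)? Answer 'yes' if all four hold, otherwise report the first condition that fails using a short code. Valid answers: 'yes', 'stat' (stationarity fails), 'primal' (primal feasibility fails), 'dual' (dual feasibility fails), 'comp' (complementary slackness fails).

Gradient of f: grad f(x) = Q x + c = (-3, 3)
Constraint values g_i(x) = a_i^T x - b_i:
  g_1((0, -2)) = -1
  g_2((0, -2)) = 0
Stationarity residual: grad f(x) + sum_i lambda_i a_i = (-1, 3)
  -> stationarity FAILS
Primal feasibility (all g_i <= 0): OK
Dual feasibility (all lambda_i >= 0): OK
Complementary slackness (lambda_i * g_i(x) = 0 for all i): OK

Verdict: the first failing condition is stationarity -> stat.

stat


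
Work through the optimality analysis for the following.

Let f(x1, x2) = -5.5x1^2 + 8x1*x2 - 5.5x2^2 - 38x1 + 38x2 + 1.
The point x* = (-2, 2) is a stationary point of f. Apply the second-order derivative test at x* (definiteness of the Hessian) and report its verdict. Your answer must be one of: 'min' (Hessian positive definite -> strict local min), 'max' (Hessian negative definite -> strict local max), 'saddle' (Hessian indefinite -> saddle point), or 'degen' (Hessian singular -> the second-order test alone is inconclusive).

Compute the Hessian H = grad^2 f:
  H = [[-11, 8], [8, -11]]
Verify stationarity: grad f(x*) = H x* + g = (0, 0).
Eigenvalues of H: -19, -3.
Both eigenvalues < 0, so H is negative definite -> x* is a strict local max.

max


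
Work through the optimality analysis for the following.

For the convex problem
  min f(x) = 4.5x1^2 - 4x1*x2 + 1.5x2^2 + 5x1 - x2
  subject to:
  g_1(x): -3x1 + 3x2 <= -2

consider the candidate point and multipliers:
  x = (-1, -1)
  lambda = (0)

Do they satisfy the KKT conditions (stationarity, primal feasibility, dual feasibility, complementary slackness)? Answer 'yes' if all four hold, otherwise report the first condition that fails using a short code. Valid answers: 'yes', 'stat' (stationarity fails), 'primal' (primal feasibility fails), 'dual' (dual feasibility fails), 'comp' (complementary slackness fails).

Gradient of f: grad f(x) = Q x + c = (0, 0)
Constraint values g_i(x) = a_i^T x - b_i:
  g_1((-1, -1)) = 2
Stationarity residual: grad f(x) + sum_i lambda_i a_i = (0, 0)
  -> stationarity OK
Primal feasibility (all g_i <= 0): FAILS
Dual feasibility (all lambda_i >= 0): OK
Complementary slackness (lambda_i * g_i(x) = 0 for all i): OK

Verdict: the first failing condition is primal_feasibility -> primal.

primal


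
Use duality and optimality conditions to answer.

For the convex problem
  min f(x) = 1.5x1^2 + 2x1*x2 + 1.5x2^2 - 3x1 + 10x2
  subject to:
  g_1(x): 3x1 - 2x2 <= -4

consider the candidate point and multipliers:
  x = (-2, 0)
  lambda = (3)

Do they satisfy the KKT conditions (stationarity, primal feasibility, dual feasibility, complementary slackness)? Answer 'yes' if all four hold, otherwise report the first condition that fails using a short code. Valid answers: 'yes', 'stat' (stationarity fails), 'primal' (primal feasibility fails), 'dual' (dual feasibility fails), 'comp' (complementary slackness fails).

Gradient of f: grad f(x) = Q x + c = (-9, 6)
Constraint values g_i(x) = a_i^T x - b_i:
  g_1((-2, 0)) = -2
Stationarity residual: grad f(x) + sum_i lambda_i a_i = (0, 0)
  -> stationarity OK
Primal feasibility (all g_i <= 0): OK
Dual feasibility (all lambda_i >= 0): OK
Complementary slackness (lambda_i * g_i(x) = 0 for all i): FAILS

Verdict: the first failing condition is complementary_slackness -> comp.

comp


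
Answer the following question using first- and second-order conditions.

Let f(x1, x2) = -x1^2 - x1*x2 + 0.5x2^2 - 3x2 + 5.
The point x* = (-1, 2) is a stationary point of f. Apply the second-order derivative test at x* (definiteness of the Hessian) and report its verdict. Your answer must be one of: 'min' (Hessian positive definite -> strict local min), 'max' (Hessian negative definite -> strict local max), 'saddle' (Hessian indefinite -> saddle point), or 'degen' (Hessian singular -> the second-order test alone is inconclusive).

Compute the Hessian H = grad^2 f:
  H = [[-2, -1], [-1, 1]]
Verify stationarity: grad f(x*) = H x* + g = (0, 0).
Eigenvalues of H: -2.3028, 1.3028.
Eigenvalues have mixed signs, so H is indefinite -> x* is a saddle point.

saddle


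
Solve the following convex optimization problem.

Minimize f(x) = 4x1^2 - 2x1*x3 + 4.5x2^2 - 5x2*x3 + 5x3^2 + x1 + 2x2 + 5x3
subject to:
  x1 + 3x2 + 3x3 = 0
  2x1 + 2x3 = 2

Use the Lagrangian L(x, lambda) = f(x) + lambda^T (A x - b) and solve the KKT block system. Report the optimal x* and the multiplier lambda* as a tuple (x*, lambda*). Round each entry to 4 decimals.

Form the Lagrangian:
  L(x, lambda) = (1/2) x^T Q x + c^T x + lambda^T (A x - b)
Stationarity (grad_x L = 0): Q x + c + A^T lambda = 0.
Primal feasibility: A x = b.

This gives the KKT block system:
  [ Q   A^T ] [ x     ]   [-c ]
  [ A    0  ] [ lambda ] = [ b ]

Solving the linear system:
  x*      = (0.8878, -0.4082, 0.1122)
  lambda* = (0.7449, -4.3112)
  f(x*)   = 4.6276

x* = (0.8878, -0.4082, 0.1122), lambda* = (0.7449, -4.3112)


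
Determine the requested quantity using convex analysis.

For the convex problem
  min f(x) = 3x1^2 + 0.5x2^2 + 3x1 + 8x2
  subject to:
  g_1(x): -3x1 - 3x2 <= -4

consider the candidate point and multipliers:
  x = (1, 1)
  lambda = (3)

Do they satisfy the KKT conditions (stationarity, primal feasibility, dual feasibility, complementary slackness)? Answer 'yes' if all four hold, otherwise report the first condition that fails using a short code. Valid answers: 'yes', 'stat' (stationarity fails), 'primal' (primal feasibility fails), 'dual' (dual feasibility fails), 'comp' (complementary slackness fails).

Gradient of f: grad f(x) = Q x + c = (9, 9)
Constraint values g_i(x) = a_i^T x - b_i:
  g_1((1, 1)) = -2
Stationarity residual: grad f(x) + sum_i lambda_i a_i = (0, 0)
  -> stationarity OK
Primal feasibility (all g_i <= 0): OK
Dual feasibility (all lambda_i >= 0): OK
Complementary slackness (lambda_i * g_i(x) = 0 for all i): FAILS

Verdict: the first failing condition is complementary_slackness -> comp.

comp


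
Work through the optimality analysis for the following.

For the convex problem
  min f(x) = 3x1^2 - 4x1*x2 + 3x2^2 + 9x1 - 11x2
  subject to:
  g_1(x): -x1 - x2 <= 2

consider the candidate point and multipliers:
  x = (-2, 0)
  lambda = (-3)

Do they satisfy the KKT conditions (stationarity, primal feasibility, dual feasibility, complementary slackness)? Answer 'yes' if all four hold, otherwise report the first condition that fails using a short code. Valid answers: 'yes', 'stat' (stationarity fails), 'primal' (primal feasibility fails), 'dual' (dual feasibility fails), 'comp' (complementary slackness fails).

Gradient of f: grad f(x) = Q x + c = (-3, -3)
Constraint values g_i(x) = a_i^T x - b_i:
  g_1((-2, 0)) = 0
Stationarity residual: grad f(x) + sum_i lambda_i a_i = (0, 0)
  -> stationarity OK
Primal feasibility (all g_i <= 0): OK
Dual feasibility (all lambda_i >= 0): FAILS
Complementary slackness (lambda_i * g_i(x) = 0 for all i): OK

Verdict: the first failing condition is dual_feasibility -> dual.

dual


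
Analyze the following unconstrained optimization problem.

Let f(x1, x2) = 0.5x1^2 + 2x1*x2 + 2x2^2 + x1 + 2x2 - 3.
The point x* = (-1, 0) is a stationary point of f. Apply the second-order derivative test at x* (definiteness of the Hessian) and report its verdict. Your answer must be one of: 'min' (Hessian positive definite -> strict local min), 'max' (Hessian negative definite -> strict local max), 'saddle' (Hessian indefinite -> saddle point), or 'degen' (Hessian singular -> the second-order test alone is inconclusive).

Compute the Hessian H = grad^2 f:
  H = [[1, 2], [2, 4]]
Verify stationarity: grad f(x*) = H x* + g = (0, 0).
Eigenvalues of H: 0, 5.
H has a zero eigenvalue (singular; positive semidefinite but not definite), so H is neither positive definite, negative definite, nor indefinite. The second-order test alone is inconclusive -> degen.
(Indeed, f is constant along the null direction of H through x*, so x* is not a strict local extremum.)

degen


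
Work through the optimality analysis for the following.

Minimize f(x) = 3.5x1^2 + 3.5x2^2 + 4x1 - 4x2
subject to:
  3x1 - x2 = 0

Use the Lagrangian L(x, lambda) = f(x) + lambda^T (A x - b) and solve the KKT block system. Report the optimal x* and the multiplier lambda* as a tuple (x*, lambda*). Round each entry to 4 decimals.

Form the Lagrangian:
  L(x, lambda) = (1/2) x^T Q x + c^T x + lambda^T (A x - b)
Stationarity (grad_x L = 0): Q x + c + A^T lambda = 0.
Primal feasibility: A x = b.

This gives the KKT block system:
  [ Q   A^T ] [ x     ]   [-c ]
  [ A    0  ] [ lambda ] = [ b ]

Solving the linear system:
  x*      = (0.1143, 0.3429)
  lambda* = (-1.6)
  f(x*)   = -0.4571

x* = (0.1143, 0.3429), lambda* = (-1.6)


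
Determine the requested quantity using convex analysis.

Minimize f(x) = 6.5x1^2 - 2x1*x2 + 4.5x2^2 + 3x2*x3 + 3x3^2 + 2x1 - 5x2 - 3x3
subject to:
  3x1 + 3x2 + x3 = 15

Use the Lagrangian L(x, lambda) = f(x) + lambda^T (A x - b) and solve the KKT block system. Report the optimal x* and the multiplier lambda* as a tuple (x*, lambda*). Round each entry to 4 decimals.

Form the Lagrangian:
  L(x, lambda) = (1/2) x^T Q x + c^T x + lambda^T (A x - b)
Stationarity (grad_x L = 0): Q x + c + A^T lambda = 0.
Primal feasibility: A x = b.

This gives the KKT block system:
  [ Q   A^T ] [ x     ]   [-c ]
  [ A    0  ] [ lambda ] = [ b ]

Solving the linear system:
  x*      = (1.8456, 3.1475, 0.0206)
  lambda* = (-6.566)
  f(x*)   = 43.1913

x* = (1.8456, 3.1475, 0.0206), lambda* = (-6.566)


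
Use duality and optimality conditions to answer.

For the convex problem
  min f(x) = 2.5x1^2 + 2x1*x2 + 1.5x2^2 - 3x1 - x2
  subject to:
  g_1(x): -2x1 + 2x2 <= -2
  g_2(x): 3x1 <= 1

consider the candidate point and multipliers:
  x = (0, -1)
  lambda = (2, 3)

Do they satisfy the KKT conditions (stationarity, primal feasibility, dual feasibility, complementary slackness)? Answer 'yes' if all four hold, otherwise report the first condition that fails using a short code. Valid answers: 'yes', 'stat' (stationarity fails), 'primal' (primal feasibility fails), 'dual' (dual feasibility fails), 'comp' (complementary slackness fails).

Gradient of f: grad f(x) = Q x + c = (-5, -4)
Constraint values g_i(x) = a_i^T x - b_i:
  g_1((0, -1)) = 0
  g_2((0, -1)) = -1
Stationarity residual: grad f(x) + sum_i lambda_i a_i = (0, 0)
  -> stationarity OK
Primal feasibility (all g_i <= 0): OK
Dual feasibility (all lambda_i >= 0): OK
Complementary slackness (lambda_i * g_i(x) = 0 for all i): FAILS

Verdict: the first failing condition is complementary_slackness -> comp.

comp


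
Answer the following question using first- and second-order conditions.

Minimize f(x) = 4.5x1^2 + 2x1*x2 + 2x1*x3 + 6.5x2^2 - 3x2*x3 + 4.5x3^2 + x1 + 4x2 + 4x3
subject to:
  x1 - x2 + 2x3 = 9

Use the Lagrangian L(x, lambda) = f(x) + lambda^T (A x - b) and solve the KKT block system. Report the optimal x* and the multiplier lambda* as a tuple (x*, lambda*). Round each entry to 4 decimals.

Form the Lagrangian:
  L(x, lambda) = (1/2) x^T Q x + c^T x + lambda^T (A x - b)
Stationarity (grad_x L = 0): Q x + c + A^T lambda = 0.
Primal feasibility: A x = b.

This gives the KKT block system:
  [ Q   A^T ] [ x     ]   [-c ]
  [ A    0  ] [ lambda ] = [ b ]

Solving the linear system:
  x*      = (1.6513, -1.3441, 3.0023)
  lambda* = (-19.1778)
  f(x*)   = 90.4423

x* = (1.6513, -1.3441, 3.0023), lambda* = (-19.1778)


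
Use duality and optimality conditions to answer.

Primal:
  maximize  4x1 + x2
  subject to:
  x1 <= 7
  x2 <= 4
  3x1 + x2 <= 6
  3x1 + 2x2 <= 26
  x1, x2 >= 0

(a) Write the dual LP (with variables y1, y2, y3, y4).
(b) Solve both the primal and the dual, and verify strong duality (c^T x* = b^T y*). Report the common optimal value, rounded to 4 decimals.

The standard primal-dual pair for 'max c^T x s.t. A x <= b, x >= 0' is:
  Dual:  min b^T y  s.t.  A^T y >= c,  y >= 0.

So the dual LP is:
  minimize  7y1 + 4y2 + 6y3 + 26y4
  subject to:
    y1 + 3y3 + 3y4 >= 4
    y2 + y3 + 2y4 >= 1
    y1, y2, y3, y4 >= 0

Solving the primal: x* = (2, 0).
  primal value c^T x* = 8.
Solving the dual: y* = (0, 0, 1.3333, 0).
  dual value b^T y* = 8.
Strong duality: c^T x* = b^T y*. Confirmed.

8


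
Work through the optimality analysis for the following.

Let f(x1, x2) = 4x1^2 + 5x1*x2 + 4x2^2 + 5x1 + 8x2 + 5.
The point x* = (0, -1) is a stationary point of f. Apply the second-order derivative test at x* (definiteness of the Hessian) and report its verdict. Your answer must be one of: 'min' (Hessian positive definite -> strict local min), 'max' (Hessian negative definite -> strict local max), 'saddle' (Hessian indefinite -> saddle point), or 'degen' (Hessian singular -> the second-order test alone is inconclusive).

Compute the Hessian H = grad^2 f:
  H = [[8, 5], [5, 8]]
Verify stationarity: grad f(x*) = H x* + g = (0, 0).
Eigenvalues of H: 3, 13.
Both eigenvalues > 0, so H is positive definite -> x* is a strict local min.

min


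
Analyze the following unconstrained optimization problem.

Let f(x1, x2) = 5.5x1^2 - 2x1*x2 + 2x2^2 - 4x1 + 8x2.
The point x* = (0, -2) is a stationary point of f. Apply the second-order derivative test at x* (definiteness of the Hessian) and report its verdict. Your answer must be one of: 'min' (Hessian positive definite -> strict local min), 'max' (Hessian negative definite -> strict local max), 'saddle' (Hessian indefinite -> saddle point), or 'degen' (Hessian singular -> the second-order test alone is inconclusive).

Compute the Hessian H = grad^2 f:
  H = [[11, -2], [-2, 4]]
Verify stationarity: grad f(x*) = H x* + g = (0, 0).
Eigenvalues of H: 3.4689, 11.5311.
Both eigenvalues > 0, so H is positive definite -> x* is a strict local min.

min


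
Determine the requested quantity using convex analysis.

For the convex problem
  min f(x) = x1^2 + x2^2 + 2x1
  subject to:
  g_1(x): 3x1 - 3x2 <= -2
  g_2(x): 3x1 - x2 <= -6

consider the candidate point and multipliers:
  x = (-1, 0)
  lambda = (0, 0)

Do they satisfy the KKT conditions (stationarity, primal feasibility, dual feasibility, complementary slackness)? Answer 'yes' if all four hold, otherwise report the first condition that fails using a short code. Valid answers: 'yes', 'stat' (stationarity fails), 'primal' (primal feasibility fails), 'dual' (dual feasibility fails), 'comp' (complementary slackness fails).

Gradient of f: grad f(x) = Q x + c = (0, 0)
Constraint values g_i(x) = a_i^T x - b_i:
  g_1((-1, 0)) = -1
  g_2((-1, 0)) = 3
Stationarity residual: grad f(x) + sum_i lambda_i a_i = (0, 0)
  -> stationarity OK
Primal feasibility (all g_i <= 0): FAILS
Dual feasibility (all lambda_i >= 0): OK
Complementary slackness (lambda_i * g_i(x) = 0 for all i): OK

Verdict: the first failing condition is primal_feasibility -> primal.

primal


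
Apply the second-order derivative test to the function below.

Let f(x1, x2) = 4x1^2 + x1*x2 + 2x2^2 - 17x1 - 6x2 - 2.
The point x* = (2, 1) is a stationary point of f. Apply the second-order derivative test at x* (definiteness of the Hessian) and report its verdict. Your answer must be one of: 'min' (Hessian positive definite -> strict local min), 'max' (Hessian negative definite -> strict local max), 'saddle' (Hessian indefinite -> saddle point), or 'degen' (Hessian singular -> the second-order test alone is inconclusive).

Compute the Hessian H = grad^2 f:
  H = [[8, 1], [1, 4]]
Verify stationarity: grad f(x*) = H x* + g = (0, 0).
Eigenvalues of H: 3.7639, 8.2361.
Both eigenvalues > 0, so H is positive definite -> x* is a strict local min.

min


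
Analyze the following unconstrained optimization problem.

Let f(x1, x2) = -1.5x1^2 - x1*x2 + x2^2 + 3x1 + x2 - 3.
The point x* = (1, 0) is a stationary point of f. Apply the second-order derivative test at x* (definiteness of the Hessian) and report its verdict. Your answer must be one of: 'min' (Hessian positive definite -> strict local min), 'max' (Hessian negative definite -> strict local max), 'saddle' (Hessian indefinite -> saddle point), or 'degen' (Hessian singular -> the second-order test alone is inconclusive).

Compute the Hessian H = grad^2 f:
  H = [[-3, -1], [-1, 2]]
Verify stationarity: grad f(x*) = H x* + g = (0, 0).
Eigenvalues of H: -3.1926, 2.1926.
Eigenvalues have mixed signs, so H is indefinite -> x* is a saddle point.

saddle


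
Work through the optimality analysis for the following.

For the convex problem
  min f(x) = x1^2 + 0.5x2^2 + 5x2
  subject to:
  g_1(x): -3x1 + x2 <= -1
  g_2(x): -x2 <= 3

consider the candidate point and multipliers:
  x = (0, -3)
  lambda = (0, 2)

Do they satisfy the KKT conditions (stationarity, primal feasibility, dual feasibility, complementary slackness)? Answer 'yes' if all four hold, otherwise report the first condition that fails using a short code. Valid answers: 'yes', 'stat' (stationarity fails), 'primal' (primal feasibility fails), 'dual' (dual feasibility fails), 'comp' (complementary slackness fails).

Gradient of f: grad f(x) = Q x + c = (0, 2)
Constraint values g_i(x) = a_i^T x - b_i:
  g_1((0, -3)) = -2
  g_2((0, -3)) = 0
Stationarity residual: grad f(x) + sum_i lambda_i a_i = (0, 0)
  -> stationarity OK
Primal feasibility (all g_i <= 0): OK
Dual feasibility (all lambda_i >= 0): OK
Complementary slackness (lambda_i * g_i(x) = 0 for all i): OK

Verdict: yes, KKT holds.

yes


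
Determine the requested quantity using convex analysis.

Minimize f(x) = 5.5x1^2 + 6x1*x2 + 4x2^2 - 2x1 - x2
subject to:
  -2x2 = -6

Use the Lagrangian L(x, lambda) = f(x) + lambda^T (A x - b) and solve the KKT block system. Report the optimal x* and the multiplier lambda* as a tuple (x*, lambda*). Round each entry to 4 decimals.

Form the Lagrangian:
  L(x, lambda) = (1/2) x^T Q x + c^T x + lambda^T (A x - b)
Stationarity (grad_x L = 0): Q x + c + A^T lambda = 0.
Primal feasibility: A x = b.

This gives the KKT block system:
  [ Q   A^T ] [ x     ]   [-c ]
  [ A    0  ] [ lambda ] = [ b ]

Solving the linear system:
  x*      = (-1.4545, 3)
  lambda* = (7.1364)
  f(x*)   = 21.3636

x* = (-1.4545, 3), lambda* = (7.1364)


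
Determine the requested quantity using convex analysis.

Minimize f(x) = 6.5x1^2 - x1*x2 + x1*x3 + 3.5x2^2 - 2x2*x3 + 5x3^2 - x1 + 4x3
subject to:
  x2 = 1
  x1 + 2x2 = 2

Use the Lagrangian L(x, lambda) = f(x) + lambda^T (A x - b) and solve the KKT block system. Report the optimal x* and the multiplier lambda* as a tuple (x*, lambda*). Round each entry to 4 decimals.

Form the Lagrangian:
  L(x, lambda) = (1/2) x^T Q x + c^T x + lambda^T (A x - b)
Stationarity (grad_x L = 0): Q x + c + A^T lambda = 0.
Primal feasibility: A x = b.

This gives the KKT block system:
  [ Q   A^T ] [ x     ]   [-c ]
  [ A    0  ] [ lambda ] = [ b ]

Solving the linear system:
  x*      = (0, 1, -0.2)
  lambda* = (-11.8, 2.2)
  f(x*)   = 3.3

x* = (0, 1, -0.2), lambda* = (-11.8, 2.2)


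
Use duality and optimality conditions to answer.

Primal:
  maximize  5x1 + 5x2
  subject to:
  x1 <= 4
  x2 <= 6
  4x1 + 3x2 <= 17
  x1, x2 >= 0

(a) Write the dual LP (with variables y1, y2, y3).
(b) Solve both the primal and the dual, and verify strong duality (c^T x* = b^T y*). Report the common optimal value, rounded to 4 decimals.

The standard primal-dual pair for 'max c^T x s.t. A x <= b, x >= 0' is:
  Dual:  min b^T y  s.t.  A^T y >= c,  y >= 0.

So the dual LP is:
  minimize  4y1 + 6y2 + 17y3
  subject to:
    y1 + 4y3 >= 5
    y2 + 3y3 >= 5
    y1, y2, y3 >= 0

Solving the primal: x* = (0, 5.6667).
  primal value c^T x* = 28.3333.
Solving the dual: y* = (0, 0, 1.6667).
  dual value b^T y* = 28.3333.
Strong duality: c^T x* = b^T y*. Confirmed.

28.3333


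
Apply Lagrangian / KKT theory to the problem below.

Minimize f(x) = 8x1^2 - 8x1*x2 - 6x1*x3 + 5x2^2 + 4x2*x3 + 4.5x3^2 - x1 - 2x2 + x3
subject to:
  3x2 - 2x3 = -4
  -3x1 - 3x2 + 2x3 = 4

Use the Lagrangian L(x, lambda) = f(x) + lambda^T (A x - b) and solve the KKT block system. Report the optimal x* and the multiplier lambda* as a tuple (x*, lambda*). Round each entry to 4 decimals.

Form the Lagrangian:
  L(x, lambda) = (1/2) x^T Q x + c^T x + lambda^T (A x - b)
Stationarity (grad_x L = 0): Q x + c + A^T lambda = 0.
Primal feasibility: A x = b.

This gives the KKT block system:
  [ Q   A^T ] [ x     ]   [-c ]
  [ A    0  ] [ lambda ] = [ b ]

Solving the linear system:
  x*      = (0, -0.8166, 0.7751)
  lambda* = (2.6489, 0.2939)
  f(x*)   = 5.9142

x* = (0, -0.8166, 0.7751), lambda* = (2.6489, 0.2939)


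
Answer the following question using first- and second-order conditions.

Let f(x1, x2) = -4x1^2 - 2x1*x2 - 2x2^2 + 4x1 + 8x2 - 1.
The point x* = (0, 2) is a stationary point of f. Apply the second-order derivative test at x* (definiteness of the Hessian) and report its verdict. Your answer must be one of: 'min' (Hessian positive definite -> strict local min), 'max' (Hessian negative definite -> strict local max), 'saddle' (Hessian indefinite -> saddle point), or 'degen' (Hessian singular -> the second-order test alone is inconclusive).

Compute the Hessian H = grad^2 f:
  H = [[-8, -2], [-2, -4]]
Verify stationarity: grad f(x*) = H x* + g = (0, 0).
Eigenvalues of H: -8.8284, -3.1716.
Both eigenvalues < 0, so H is negative definite -> x* is a strict local max.

max


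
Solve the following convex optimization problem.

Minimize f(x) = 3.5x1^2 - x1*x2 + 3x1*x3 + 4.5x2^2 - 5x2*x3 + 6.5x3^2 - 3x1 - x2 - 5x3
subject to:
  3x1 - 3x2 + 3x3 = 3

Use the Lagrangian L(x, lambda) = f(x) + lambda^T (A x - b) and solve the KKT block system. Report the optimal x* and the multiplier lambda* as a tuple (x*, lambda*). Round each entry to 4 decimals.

Form the Lagrangian:
  L(x, lambda) = (1/2) x^T Q x + c^T x + lambda^T (A x - b)
Stationarity (grad_x L = 0): Q x + c + A^T lambda = 0.
Primal feasibility: A x = b.

This gives the KKT block system:
  [ Q   A^T ] [ x     ]   [-c ]
  [ A    0  ] [ lambda ] = [ b ]

Solving the linear system:
  x*      = (0.6364, 0.1515, 0.5152)
  lambda* = (-0.9495)
  f(x*)   = -0.8939

x* = (0.6364, 0.1515, 0.5152), lambda* = (-0.9495)


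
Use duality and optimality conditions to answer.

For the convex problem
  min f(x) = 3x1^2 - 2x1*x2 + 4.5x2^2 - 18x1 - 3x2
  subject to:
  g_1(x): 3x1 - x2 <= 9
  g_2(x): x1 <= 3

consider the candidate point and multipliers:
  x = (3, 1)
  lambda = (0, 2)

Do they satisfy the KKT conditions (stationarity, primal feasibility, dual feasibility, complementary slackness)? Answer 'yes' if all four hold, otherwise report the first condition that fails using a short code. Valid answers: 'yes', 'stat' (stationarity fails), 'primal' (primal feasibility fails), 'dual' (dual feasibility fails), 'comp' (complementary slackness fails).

Gradient of f: grad f(x) = Q x + c = (-2, 0)
Constraint values g_i(x) = a_i^T x - b_i:
  g_1((3, 1)) = -1
  g_2((3, 1)) = 0
Stationarity residual: grad f(x) + sum_i lambda_i a_i = (0, 0)
  -> stationarity OK
Primal feasibility (all g_i <= 0): OK
Dual feasibility (all lambda_i >= 0): OK
Complementary slackness (lambda_i * g_i(x) = 0 for all i): OK

Verdict: yes, KKT holds.

yes


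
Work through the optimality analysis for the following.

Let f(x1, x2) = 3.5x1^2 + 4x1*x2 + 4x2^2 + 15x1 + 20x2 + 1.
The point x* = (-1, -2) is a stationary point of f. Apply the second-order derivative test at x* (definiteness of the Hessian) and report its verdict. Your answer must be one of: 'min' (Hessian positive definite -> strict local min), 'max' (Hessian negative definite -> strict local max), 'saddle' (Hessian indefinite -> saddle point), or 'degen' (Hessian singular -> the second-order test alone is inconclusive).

Compute the Hessian H = grad^2 f:
  H = [[7, 4], [4, 8]]
Verify stationarity: grad f(x*) = H x* + g = (0, 0).
Eigenvalues of H: 3.4689, 11.5311.
Both eigenvalues > 0, so H is positive definite -> x* is a strict local min.

min


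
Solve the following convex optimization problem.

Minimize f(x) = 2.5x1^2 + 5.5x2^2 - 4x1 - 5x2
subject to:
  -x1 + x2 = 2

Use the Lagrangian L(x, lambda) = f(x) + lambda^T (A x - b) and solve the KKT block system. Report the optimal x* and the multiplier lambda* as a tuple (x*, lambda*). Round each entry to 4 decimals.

Form the Lagrangian:
  L(x, lambda) = (1/2) x^T Q x + c^T x + lambda^T (A x - b)
Stationarity (grad_x L = 0): Q x + c + A^T lambda = 0.
Primal feasibility: A x = b.

This gives the KKT block system:
  [ Q   A^T ] [ x     ]   [-c ]
  [ A    0  ] [ lambda ] = [ b ]

Solving the linear system:
  x*      = (-0.8125, 1.1875)
  lambda* = (-8.0625)
  f(x*)   = 6.7188

x* = (-0.8125, 1.1875), lambda* = (-8.0625)


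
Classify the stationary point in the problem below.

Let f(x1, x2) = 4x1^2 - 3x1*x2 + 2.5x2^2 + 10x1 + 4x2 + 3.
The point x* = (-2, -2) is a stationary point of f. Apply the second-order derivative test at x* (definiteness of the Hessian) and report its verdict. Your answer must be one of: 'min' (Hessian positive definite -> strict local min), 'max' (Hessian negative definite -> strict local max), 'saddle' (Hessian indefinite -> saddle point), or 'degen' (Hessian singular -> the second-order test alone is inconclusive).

Compute the Hessian H = grad^2 f:
  H = [[8, -3], [-3, 5]]
Verify stationarity: grad f(x*) = H x* + g = (0, 0).
Eigenvalues of H: 3.1459, 9.8541.
Both eigenvalues > 0, so H is positive definite -> x* is a strict local min.

min


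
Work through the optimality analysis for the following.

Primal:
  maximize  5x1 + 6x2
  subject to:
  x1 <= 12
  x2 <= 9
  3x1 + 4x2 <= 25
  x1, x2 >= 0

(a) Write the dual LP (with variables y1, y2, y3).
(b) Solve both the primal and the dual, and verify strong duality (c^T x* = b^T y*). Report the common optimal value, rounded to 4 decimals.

The standard primal-dual pair for 'max c^T x s.t. A x <= b, x >= 0' is:
  Dual:  min b^T y  s.t.  A^T y >= c,  y >= 0.

So the dual LP is:
  minimize  12y1 + 9y2 + 25y3
  subject to:
    y1 + 3y3 >= 5
    y2 + 4y3 >= 6
    y1, y2, y3 >= 0

Solving the primal: x* = (8.3333, 0).
  primal value c^T x* = 41.6667.
Solving the dual: y* = (0, 0, 1.6667).
  dual value b^T y* = 41.6667.
Strong duality: c^T x* = b^T y*. Confirmed.

41.6667


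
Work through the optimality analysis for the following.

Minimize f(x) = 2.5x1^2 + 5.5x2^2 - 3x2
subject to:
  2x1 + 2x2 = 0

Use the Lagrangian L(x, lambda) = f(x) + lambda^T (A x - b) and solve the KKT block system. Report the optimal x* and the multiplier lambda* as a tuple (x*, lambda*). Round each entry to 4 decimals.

Form the Lagrangian:
  L(x, lambda) = (1/2) x^T Q x + c^T x + lambda^T (A x - b)
Stationarity (grad_x L = 0): Q x + c + A^T lambda = 0.
Primal feasibility: A x = b.

This gives the KKT block system:
  [ Q   A^T ] [ x     ]   [-c ]
  [ A    0  ] [ lambda ] = [ b ]

Solving the linear system:
  x*      = (-0.1875, 0.1875)
  lambda* = (0.4688)
  f(x*)   = -0.2812

x* = (-0.1875, 0.1875), lambda* = (0.4688)


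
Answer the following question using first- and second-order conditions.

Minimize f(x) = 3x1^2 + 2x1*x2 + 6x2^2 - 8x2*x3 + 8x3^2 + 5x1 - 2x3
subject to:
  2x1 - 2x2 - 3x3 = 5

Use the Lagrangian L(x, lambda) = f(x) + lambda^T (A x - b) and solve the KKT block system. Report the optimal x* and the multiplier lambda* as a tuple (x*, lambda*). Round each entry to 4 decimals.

Form the Lagrangian:
  L(x, lambda) = (1/2) x^T Q x + c^T x + lambda^T (A x - b)
Stationarity (grad_x L = 0): Q x + c + A^T lambda = 0.
Primal feasibility: A x = b.

This gives the KKT block system:
  [ Q   A^T ] [ x     ]   [-c ]
  [ A    0  ] [ lambda ] = [ b ]

Solving the linear system:
  x*      = (0.2891, -0.9882, -0.8152)
  lambda* = (-2.3791)
  f(x*)   = 7.4858

x* = (0.2891, -0.9882, -0.8152), lambda* = (-2.3791)


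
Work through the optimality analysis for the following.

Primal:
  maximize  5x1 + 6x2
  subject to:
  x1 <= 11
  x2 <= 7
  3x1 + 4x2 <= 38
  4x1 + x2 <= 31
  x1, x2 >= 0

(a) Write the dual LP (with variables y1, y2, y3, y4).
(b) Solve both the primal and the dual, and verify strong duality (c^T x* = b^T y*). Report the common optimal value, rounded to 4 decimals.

The standard primal-dual pair for 'max c^T x s.t. A x <= b, x >= 0' is:
  Dual:  min b^T y  s.t.  A^T y >= c,  y >= 0.

So the dual LP is:
  minimize  11y1 + 7y2 + 38y3 + 31y4
  subject to:
    y1 + 3y3 + 4y4 >= 5
    y2 + 4y3 + y4 >= 6
    y1, y2, y3, y4 >= 0

Solving the primal: x* = (6.6154, 4.5385).
  primal value c^T x* = 60.3077.
Solving the dual: y* = (0, 0, 1.4615, 0.1538).
  dual value b^T y* = 60.3077.
Strong duality: c^T x* = b^T y*. Confirmed.

60.3077


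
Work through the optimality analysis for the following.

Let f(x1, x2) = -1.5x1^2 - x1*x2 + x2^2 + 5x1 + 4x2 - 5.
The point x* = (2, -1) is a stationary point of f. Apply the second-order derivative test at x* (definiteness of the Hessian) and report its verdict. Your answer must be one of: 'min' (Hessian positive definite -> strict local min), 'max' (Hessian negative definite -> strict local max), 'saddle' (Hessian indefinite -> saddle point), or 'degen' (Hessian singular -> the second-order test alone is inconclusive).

Compute the Hessian H = grad^2 f:
  H = [[-3, -1], [-1, 2]]
Verify stationarity: grad f(x*) = H x* + g = (0, 0).
Eigenvalues of H: -3.1926, 2.1926.
Eigenvalues have mixed signs, so H is indefinite -> x* is a saddle point.

saddle


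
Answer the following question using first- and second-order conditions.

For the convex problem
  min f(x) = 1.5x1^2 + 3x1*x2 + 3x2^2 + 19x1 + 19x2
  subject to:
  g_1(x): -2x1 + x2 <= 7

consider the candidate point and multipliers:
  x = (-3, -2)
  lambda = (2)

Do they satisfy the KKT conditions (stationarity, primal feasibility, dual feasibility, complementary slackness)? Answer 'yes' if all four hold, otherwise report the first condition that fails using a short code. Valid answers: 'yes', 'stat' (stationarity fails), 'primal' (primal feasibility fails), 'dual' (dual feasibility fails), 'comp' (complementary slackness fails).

Gradient of f: grad f(x) = Q x + c = (4, -2)
Constraint values g_i(x) = a_i^T x - b_i:
  g_1((-3, -2)) = -3
Stationarity residual: grad f(x) + sum_i lambda_i a_i = (0, 0)
  -> stationarity OK
Primal feasibility (all g_i <= 0): OK
Dual feasibility (all lambda_i >= 0): OK
Complementary slackness (lambda_i * g_i(x) = 0 for all i): FAILS

Verdict: the first failing condition is complementary_slackness -> comp.

comp


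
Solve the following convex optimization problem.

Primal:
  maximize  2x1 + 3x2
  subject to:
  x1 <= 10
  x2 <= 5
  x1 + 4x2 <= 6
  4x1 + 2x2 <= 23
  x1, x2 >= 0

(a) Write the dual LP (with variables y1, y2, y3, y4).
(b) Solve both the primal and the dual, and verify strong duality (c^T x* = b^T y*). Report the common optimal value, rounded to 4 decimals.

The standard primal-dual pair for 'max c^T x s.t. A x <= b, x >= 0' is:
  Dual:  min b^T y  s.t.  A^T y >= c,  y >= 0.

So the dual LP is:
  minimize  10y1 + 5y2 + 6y3 + 23y4
  subject to:
    y1 + y3 + 4y4 >= 2
    y2 + 4y3 + 2y4 >= 3
    y1, y2, y3, y4 >= 0

Solving the primal: x* = (5.7143, 0.0714).
  primal value c^T x* = 11.6429.
Solving the dual: y* = (0, 0, 0.5714, 0.3571).
  dual value b^T y* = 11.6429.
Strong duality: c^T x* = b^T y*. Confirmed.

11.6429


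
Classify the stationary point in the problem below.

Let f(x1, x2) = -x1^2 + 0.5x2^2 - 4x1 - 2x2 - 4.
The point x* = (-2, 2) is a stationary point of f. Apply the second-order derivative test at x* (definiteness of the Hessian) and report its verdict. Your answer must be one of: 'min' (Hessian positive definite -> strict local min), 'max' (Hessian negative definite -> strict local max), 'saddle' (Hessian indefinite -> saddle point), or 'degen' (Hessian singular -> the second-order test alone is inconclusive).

Compute the Hessian H = grad^2 f:
  H = [[-2, 0], [0, 1]]
Verify stationarity: grad f(x*) = H x* + g = (0, 0).
Eigenvalues of H: -2, 1.
Eigenvalues have mixed signs, so H is indefinite -> x* is a saddle point.

saddle


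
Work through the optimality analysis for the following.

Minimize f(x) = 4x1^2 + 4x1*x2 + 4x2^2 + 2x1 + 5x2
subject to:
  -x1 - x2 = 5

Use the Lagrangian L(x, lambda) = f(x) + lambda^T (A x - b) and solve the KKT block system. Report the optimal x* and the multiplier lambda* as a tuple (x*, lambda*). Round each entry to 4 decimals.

Form the Lagrangian:
  L(x, lambda) = (1/2) x^T Q x + c^T x + lambda^T (A x - b)
Stationarity (grad_x L = 0): Q x + c + A^T lambda = 0.
Primal feasibility: A x = b.

This gives the KKT block system:
  [ Q   A^T ] [ x     ]   [-c ]
  [ A    0  ] [ lambda ] = [ b ]

Solving the linear system:
  x*      = (-2.125, -2.875)
  lambda* = (-26.5)
  f(x*)   = 56.9375

x* = (-2.125, -2.875), lambda* = (-26.5)


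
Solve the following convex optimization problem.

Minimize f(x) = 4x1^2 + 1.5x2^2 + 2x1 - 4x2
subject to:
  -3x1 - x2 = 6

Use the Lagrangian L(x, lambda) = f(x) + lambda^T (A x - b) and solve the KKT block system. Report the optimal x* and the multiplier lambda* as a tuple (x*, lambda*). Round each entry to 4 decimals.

Form the Lagrangian:
  L(x, lambda) = (1/2) x^T Q x + c^T x + lambda^T (A x - b)
Stationarity (grad_x L = 0): Q x + c + A^T lambda = 0.
Primal feasibility: A x = b.

This gives the KKT block system:
  [ Q   A^T ] [ x     ]   [-c ]
  [ A    0  ] [ lambda ] = [ b ]

Solving the linear system:
  x*      = (-1.9429, -0.1714)
  lambda* = (-4.5143)
  f(x*)   = 11.9429

x* = (-1.9429, -0.1714), lambda* = (-4.5143)


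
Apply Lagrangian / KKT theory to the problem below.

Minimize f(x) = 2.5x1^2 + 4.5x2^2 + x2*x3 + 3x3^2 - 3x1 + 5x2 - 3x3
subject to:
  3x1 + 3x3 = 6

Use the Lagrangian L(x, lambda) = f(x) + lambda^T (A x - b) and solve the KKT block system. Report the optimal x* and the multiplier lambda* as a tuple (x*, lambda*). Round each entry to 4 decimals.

Form the Lagrangian:
  L(x, lambda) = (1/2) x^T Q x + c^T x + lambda^T (A x - b)
Stationarity (grad_x L = 0): Q x + c + A^T lambda = 0.
Primal feasibility: A x = b.

This gives the KKT block system:
  [ Q   A^T ] [ x     ]   [-c ]
  [ A    0  ] [ lambda ] = [ b ]

Solving the linear system:
  x*      = (1.0306, -0.6633, 0.9694)
  lambda* = (-0.7177)
  f(x*)   = -2.5051

x* = (1.0306, -0.6633, 0.9694), lambda* = (-0.7177)


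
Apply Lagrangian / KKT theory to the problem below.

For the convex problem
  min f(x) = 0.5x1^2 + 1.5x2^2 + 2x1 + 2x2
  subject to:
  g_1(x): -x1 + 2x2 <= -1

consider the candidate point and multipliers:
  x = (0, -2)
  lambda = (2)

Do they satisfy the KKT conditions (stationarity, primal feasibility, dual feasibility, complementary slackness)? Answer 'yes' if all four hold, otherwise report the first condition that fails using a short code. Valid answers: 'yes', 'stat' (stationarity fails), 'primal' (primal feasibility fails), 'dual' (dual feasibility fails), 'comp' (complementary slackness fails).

Gradient of f: grad f(x) = Q x + c = (2, -4)
Constraint values g_i(x) = a_i^T x - b_i:
  g_1((0, -2)) = -3
Stationarity residual: grad f(x) + sum_i lambda_i a_i = (0, 0)
  -> stationarity OK
Primal feasibility (all g_i <= 0): OK
Dual feasibility (all lambda_i >= 0): OK
Complementary slackness (lambda_i * g_i(x) = 0 for all i): FAILS

Verdict: the first failing condition is complementary_slackness -> comp.

comp
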